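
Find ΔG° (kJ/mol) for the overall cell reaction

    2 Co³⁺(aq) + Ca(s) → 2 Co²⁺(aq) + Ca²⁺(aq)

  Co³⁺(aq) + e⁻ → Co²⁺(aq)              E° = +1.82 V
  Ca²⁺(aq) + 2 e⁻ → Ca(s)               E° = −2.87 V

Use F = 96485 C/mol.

−905 kJ/mol

In the reaction as written Co³⁺(aq) is reduced, so the Co³⁺/Co²⁺ couple is the cathode and Ca²⁺/Ca is the anode.
E°cell = +1.82 − (−2.87) = +4.69 V; balancing electrons gives n = 2.
ΔG° = −nFE°cell = −(2)(96485)(+4.69) J/mol = −905 kJ/mol.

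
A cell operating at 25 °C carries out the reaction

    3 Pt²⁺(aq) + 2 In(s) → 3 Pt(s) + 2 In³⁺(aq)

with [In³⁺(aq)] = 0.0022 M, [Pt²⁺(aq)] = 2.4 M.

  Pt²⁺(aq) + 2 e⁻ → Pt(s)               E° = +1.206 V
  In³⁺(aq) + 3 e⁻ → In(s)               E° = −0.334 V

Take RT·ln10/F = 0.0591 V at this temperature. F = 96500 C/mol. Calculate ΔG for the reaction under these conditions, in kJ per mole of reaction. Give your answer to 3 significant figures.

−928 kJ/mol

E°cell = +1.206 − (−0.334) = +1.540 V; the balanced reaction transfers n = 6 electrons.
Here Q = [In³⁺(aq)]^2 / [Pt²⁺(aq)]^3 = 3.5×10^−7 (log Q = −6.456), giving E = +1.540 − (0.0591/6)·(−6.456) = +1.6036 V.
Then ΔG = −nFE = −6 × 96500 × +1.6036 J/mol = −928 kJ/mol.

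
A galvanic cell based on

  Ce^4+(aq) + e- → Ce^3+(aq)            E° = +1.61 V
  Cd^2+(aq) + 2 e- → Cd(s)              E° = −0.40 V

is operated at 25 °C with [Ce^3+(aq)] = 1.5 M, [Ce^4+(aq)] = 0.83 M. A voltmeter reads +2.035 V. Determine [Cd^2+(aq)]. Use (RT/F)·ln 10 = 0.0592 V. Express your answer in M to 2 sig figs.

Ce⁴⁺/Ce³⁺ is the cathode (higher E°); E°cell = +1.61 − (−0.40) = +2.01 V with n = 2.
Rearranging E = E° − (0.0592/n)·log Q gives log Q = 2(+2.01 − (+2.035))/0.0592 = −0.845.
For 2 Ce^4+(aq) + Cd(s) → 2 Ce^3+(aq) + Cd^2+(aq), the reaction quotient is Q = ([Ce^3+(aq)]^2·[Cd^2+(aq)]) / [Ce^4+(aq)]^2.
Substituting the known concentrations and solving, log [Cd^2+(aq)] = −1.359 and [Cd^2+(aq)] = 0.044 M.

0.044 M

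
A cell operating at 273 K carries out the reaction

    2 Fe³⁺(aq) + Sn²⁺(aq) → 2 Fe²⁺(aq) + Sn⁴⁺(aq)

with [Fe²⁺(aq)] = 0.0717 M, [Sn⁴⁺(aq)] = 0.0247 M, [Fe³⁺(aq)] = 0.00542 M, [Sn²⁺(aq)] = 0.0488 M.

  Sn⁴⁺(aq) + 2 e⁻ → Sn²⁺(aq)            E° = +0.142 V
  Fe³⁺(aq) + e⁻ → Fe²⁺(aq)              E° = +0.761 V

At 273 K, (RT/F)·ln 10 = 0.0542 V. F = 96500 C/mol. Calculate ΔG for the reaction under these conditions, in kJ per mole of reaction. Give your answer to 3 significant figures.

E°cell = +0.761 − (+0.142) = +0.619 V; the balanced reaction transfers n = 2 electrons.
Q = ([Fe²⁺(aq)]^2·[Sn⁴⁺(aq)]) / ([Fe³⁺(aq)]^2·[Sn²⁺(aq)]) = 88.6, so log Q = 1.947 and E = +0.619 − (0.0542/2)(1.947) = +0.5662 V.
Finally ΔG = −nFE = −(2)(96500 C/mol)(+0.5662 V) = −109 kJ/mol.

−109 kJ/mol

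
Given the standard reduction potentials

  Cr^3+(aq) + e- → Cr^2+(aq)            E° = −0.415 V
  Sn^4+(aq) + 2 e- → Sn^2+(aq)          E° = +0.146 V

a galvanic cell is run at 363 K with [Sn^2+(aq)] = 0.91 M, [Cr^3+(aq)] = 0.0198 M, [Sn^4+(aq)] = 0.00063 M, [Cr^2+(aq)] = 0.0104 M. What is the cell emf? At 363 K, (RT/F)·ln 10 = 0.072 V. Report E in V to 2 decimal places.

Since E°(Sn⁴⁺/Sn²⁺) > E°(Cr³⁺/Cr²⁺), Sn⁴⁺/Sn²⁺ serves as the cathode.
The standard potential is +0.146 − (−0.415) = +0.561 V and the balanced reaction transfers n = 2 electrons.
Balancing gives Sn^4+(aq) + 2 Cr^2+(aq) → Sn^2+(aq) + 2 Cr^3+(aq); hence Q = ([Sn^2+(aq)]·[Cr^3+(aq)]^2) / ([Sn^4+(aq)]·[Cr^2+(aq)]^2) = 5.24×10^3 (log Q = 3.719).
E = E° − (0.072/n)·log Q = +0.561 − (0.072/2)(3.719) = +0.43 V.

+0.43 V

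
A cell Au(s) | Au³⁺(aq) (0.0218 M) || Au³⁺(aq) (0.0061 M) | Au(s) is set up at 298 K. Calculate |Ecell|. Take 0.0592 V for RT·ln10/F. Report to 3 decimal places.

0.011 V

For a concentration cell E°cell = 0, since both electrodes use the same couple.
The compartment with the higher Au³⁺(aq) concentration (0.0218 M) acts as the cathode; ions are reduced there and produced at the dilute (0.0061 M) anode.
With n = 3, Ecell = −(0.0592/3)·log([dilute]/[conc]) = −(0.0592/3)·log(0.0061/0.0218) = +0.011 V.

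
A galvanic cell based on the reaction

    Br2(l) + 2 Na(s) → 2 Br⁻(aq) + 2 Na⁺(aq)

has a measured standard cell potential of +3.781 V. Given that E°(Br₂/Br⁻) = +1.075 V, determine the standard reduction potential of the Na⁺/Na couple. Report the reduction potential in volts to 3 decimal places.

In the reaction as written the Br₂/Br⁻ couple is reduced (cathode) and Na⁺/Na is oxidized (anode), so E°cell = E°(Br₂/Br⁻) − E°(Na⁺/Na).
E°(Na⁺/Na) = E°(cathode) − E°cell = +1.075 − (+3.781) = −2.706 V.

−2.706 V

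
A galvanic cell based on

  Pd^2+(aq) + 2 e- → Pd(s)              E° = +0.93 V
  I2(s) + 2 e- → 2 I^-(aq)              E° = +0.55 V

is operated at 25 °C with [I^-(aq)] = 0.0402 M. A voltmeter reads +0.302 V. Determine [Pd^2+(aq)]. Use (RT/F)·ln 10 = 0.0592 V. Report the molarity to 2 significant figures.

Pd²⁺/Pd is the cathode (higher E°); E°cell = +0.93 − (+0.55) = +0.38 V with n = 2.
Rearranging E = E° − (0.0592/n)·log Q gives log Q = 2(+0.38 − (+0.302))/0.0592 = 2.635.
The balanced reaction is Pd^2+(aq) + 2 I^-(aq) → Pd(s) + I2(s), so Q = 1 / ([Pd^2+(aq)]·[I^-(aq)]^2).
Isolating [Pd^2+(aq)] in Q = 10^{2.635} yields log [Pd^2+(aq)] = 0.157, i.e. 1.4 M.

1.4 M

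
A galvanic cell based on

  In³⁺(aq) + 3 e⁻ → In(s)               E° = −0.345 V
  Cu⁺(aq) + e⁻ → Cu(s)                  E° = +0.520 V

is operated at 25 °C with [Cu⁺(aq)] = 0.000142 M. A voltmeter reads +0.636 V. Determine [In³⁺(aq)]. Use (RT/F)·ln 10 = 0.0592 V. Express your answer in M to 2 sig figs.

1.2 M

With Cu⁺/Cu at the cathode and In³⁺/In at the anode, E°cell = +0.520 − (−0.345) = +0.865 V (n = 3).
Rearranging E = E° − (0.0592/n)·log Q gives log Q = 3(+0.865 − (+0.636))/0.0592 = 11.605.
The balanced reaction is 3 Cu⁺(aq) + In(s) → 3 Cu(s) + In³⁺(aq), so Q = [In³⁺(aq)] / [Cu⁺(aq)]^3.
Solving for the unknown gives log [In³⁺(aq)] = 0.062, so [In³⁺(aq)] ≈ 1.2 M.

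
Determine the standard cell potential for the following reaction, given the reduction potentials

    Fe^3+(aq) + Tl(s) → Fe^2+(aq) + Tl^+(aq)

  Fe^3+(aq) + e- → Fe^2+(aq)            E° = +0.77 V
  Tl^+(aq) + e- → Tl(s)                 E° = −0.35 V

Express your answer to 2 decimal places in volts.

Fe^3+(aq) gains electrons, so the Fe³⁺/Fe²⁺ couple is the cathode; the Tl⁺/Tl couple is the anode.
E°cell = E°(cathode) − E°(anode) = +0.77 − (−0.35) = +1.12 V.
The positive value indicates the reaction is spontaneous as written.

+1.12 V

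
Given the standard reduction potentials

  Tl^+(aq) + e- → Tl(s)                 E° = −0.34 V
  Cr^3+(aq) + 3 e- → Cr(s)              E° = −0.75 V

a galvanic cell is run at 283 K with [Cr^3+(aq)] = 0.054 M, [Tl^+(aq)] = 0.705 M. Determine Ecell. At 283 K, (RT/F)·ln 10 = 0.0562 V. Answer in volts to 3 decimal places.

Since E°(Tl⁺/Tl) > E°(Cr³⁺/Cr), Tl⁺/Tl serves as the cathode.
E°cell = E°cat − E°an = −0.34 − (−0.75) = +0.41 V; n = 3.
For the overall reaction 3 Tl^+(aq) + Cr(s) → 3 Tl(s) + Cr^3+(aq), Q = [Cr^3+(aq)] / [Tl^+(aq)]^3 = 0.154, giving log Q = −0.812.
By the Nernst equation, E = +0.41 − (0.0562/3)·(−0.812) = +0.425 V.

+0.425 V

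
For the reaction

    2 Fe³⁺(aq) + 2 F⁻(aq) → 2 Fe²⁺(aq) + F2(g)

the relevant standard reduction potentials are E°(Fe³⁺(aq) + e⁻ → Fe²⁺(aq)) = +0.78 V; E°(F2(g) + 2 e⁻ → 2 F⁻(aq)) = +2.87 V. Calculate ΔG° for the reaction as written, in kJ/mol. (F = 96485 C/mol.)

+403 kJ/mol

In the reaction as written Fe³⁺(aq) is reduced, so the Fe³⁺/Fe²⁺ couple is the cathode and F₂/F⁻ is the anode.
E°cell = +0.78 − (+2.87) = −2.09 V; balancing electrons gives n = 2.
ΔG° = −nFE°cell = −(2)(96485)(−2.09) J/mol = +403 kJ/mol.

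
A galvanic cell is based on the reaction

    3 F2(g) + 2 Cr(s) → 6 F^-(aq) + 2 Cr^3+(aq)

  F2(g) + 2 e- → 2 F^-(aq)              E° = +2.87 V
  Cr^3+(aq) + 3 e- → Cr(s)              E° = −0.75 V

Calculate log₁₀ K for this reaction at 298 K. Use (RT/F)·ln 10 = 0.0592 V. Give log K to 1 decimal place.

The F₂/F⁻ couple is reduced (cathode); E°cell = +2.87 − (−0.75) = +3.62 V with n = 6.
At equilibrium E = 0, so log K = nE°cell / 0.0592 = (6)(+3.62) / 0.0592 = 366.9.

log K = 366.9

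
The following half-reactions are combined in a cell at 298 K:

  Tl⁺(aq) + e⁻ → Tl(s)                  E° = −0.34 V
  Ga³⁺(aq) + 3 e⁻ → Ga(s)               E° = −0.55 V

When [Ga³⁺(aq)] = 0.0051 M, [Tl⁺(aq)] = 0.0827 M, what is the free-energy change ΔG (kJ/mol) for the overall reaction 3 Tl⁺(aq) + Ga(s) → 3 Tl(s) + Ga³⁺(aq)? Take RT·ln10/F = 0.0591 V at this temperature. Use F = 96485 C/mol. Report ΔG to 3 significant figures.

With Tl⁺/Tl reduced at the cathode, E°cell = −0.34 − (−0.55) = +0.21 V and n = 3.
The reaction quotient is [Ga³⁺(aq)] / [Tl⁺(aq)]^3 = 9.02; by Nernst, E = +0.21 − (0.0591/3)(0.955) = +0.1912 V.
Finally ΔG = −nFE = −(3)(96485 C/mol)(+0.1912 V) = −55.3 kJ/mol.

−55.3 kJ/mol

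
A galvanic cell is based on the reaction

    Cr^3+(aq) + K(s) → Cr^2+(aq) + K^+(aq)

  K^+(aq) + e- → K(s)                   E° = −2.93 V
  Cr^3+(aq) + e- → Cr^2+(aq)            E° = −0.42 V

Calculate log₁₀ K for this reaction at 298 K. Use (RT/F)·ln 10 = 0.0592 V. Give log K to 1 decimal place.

log K = 42.4

The Cr³⁺/Cr²⁺ couple is reduced (cathode); E°cell = −0.42 − (−2.93) = +2.51 V with n = 1.
At equilibrium E = 0, so log K = nE°cell / 0.0592 = (1)(+2.51) / 0.0592 = 42.4.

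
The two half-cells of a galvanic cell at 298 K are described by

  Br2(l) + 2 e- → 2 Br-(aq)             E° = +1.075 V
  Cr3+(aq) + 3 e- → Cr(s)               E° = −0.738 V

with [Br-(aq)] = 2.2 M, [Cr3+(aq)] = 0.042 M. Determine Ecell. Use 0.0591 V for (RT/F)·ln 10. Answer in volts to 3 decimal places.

+1.820 V

Br₂/Br⁻ is reduced (cathode, E° = +1.075 V) and Cr³⁺/Cr is oxidized (anode).
E°cell = E°cat − E°an = +1.075 − (−0.738) = +1.813 V; n = 6.
Balancing gives 3 Br2(l) + 2 Cr(s) → 6 Br-(aq) + 2 Cr3+(aq); hence Q = [Br-(aq)]^6·[Cr3+(aq)]^2 = 0.2 (log Q = −0.699).
Applying E = E° − (RT ln10/nF)·log Q gives +1.813 − (0.0591/6)(−0.699) = +1.820 V.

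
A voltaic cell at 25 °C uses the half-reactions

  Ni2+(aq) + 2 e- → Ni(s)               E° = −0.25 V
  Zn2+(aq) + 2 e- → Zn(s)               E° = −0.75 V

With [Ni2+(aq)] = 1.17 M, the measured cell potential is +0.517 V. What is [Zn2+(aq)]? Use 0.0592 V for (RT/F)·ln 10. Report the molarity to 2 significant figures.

With Ni²⁺/Ni at the cathode and Zn²⁺/Zn at the anode, E°cell = −0.25 − (−0.75) = +0.50 V (n = 2).
From the Nernst equation, log Q = n(E° − E)/0.0592 = 2·(+0.50 − (+0.517))/0.0592 = −0.574.
Balancing electrons gives Ni2+(aq) + Zn(s) → Ni(s) + Zn2+(aq); thus Q = [Zn2+(aq)] / [Ni2+(aq)].
Substituting the known concentrations and solving, log [Zn2+(aq)] = −0.506 and [Zn2+(aq)] = 0.31 M.

0.31 M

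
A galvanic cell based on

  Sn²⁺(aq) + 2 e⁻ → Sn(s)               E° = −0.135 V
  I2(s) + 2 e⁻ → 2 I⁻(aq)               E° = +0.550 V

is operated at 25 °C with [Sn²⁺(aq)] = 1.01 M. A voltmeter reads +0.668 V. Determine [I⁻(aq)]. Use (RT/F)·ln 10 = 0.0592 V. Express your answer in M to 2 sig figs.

With I₂/I⁻ at the cathode and Sn²⁺/Sn at the anode, E°cell = +0.550 − (−0.135) = +0.685 V (n = 2).
From the Nernst equation, log Q = n(E° − E)/0.0592 = 2·(+0.685 − (+0.668))/0.0592 = 0.574.
For I2(s) + Sn(s) → 2 I⁻(aq) + Sn²⁺(aq), the reaction quotient is Q = [I⁻(aq)]^2·[Sn²⁺(aq)].
Isolating [I⁻(aq)] in Q = 10^{0.574} yields log [I⁻(aq)] = 0.285, i.e. 1.9 M.

1.9 M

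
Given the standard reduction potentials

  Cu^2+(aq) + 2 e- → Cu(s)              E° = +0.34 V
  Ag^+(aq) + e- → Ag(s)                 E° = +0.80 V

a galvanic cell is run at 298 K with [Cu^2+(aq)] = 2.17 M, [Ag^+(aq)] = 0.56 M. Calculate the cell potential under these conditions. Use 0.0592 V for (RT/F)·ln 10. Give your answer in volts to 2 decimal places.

The Ag⁺/Ag couple has the more positive E°, so it is the cathode; Cu²⁺/Cu is the anode.
The standard potential is +0.80 − (+0.34) = +0.46 V and the balanced reaction transfers n = 2 electrons.
The balanced reaction is 2 Ag^+(aq) + Cu(s) → 2 Ag(s) + Cu^2+(aq), so Q = [Cu^2+(aq)] / [Ag^+(aq)]^2 = 6.92 and log Q = 0.840.
E = E° − (0.0592/n)·log Q = +0.46 − (0.0592/2)(0.840) = +0.44 V.

+0.44 V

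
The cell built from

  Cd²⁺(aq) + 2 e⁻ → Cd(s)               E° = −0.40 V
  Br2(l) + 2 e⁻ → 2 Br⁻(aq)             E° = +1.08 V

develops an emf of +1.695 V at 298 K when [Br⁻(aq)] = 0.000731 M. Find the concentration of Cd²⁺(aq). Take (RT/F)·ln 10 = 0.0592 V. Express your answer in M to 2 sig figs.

0.10 M

With Br₂/Br⁻ at the cathode and Cd²⁺/Cd at the anode, E°cell = +1.08 − (−0.40) = +1.48 V (n = 2).
From the Nernst equation, log Q = n(E° − E)/0.0592 = 2·(+1.48 − (+1.695))/0.0592 = −7.264.
Balancing electrons gives Br2(l) + Cd(s) → 2 Br⁻(aq) + Cd²⁺(aq); thus Q = [Br⁻(aq)]^2·[Cd²⁺(aq)].
Substituting the known concentrations and solving, log [Cd²⁺(aq)] = −0.992 and [Cd²⁺(aq)] = 0.10 M.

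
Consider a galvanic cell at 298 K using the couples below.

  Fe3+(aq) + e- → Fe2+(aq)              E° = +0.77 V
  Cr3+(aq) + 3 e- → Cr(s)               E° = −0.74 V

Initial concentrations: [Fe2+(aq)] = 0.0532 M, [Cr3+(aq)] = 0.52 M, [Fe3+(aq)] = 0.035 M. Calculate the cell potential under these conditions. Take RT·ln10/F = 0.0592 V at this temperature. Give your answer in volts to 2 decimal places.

+1.50 V

Fe³⁺/Fe²⁺ is reduced (cathode, E° = +0.77 V) and Cr³⁺/Cr is oxidized (anode).
E°cell = +0.77 − (−0.74) = +1.51 V, with n = 3 electrons transferred.
Balancing gives 3 Fe3+(aq) + Cr(s) → 3 Fe2+(aq) + Cr3+(aq); hence Q = ([Fe2+(aq)]^3·[Cr3+(aq)]) / [Fe3+(aq)]^3 = 1.83 (log Q = 0.262).
E = E° − (0.0592/n)·log Q = +1.51 − (0.0592/3)(0.262) = +1.50 V.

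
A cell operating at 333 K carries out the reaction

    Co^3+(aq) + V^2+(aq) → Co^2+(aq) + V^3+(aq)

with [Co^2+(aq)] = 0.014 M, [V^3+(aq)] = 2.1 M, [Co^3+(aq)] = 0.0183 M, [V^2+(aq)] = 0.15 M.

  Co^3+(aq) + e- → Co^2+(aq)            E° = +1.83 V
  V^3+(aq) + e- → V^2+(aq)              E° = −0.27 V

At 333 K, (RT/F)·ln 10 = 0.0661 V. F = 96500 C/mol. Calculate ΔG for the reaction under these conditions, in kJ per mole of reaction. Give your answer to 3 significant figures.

E°cell = +1.83 − (−0.27) = +2.10 V; the balanced reaction transfers n = 1 electron.
Q = ([Co^2+(aq)]·[V^3+(aq)]) / ([Co^3+(aq)]·[V^2+(aq)]) = 10.7, so log Q = 1.030 and E = +2.10 − (0.0661/1)(1.030) = +2.0319 V.
Then ΔG = −nFE = −1 × 96500 × +2.0319 J/mol = −196 kJ/mol.

−196 kJ/mol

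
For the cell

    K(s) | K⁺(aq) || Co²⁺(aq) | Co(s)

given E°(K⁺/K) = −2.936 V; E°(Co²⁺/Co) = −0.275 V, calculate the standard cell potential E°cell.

By convention the left-hand electrode in cell notation is the anode (oxidation) and the right-hand electrode is the cathode (reduction).
E°cell = E°(right) − E°(left) = −0.275 − (−2.936) = +2.661 V.

+2.661 V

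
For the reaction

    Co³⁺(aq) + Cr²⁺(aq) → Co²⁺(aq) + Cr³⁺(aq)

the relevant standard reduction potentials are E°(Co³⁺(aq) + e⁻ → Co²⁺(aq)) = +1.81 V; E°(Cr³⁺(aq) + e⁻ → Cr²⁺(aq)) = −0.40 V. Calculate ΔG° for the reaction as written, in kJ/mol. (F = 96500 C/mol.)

In the reaction as written Co³⁺(aq) is reduced, so the Co³⁺/Co²⁺ couple is the cathode and Cr³⁺/Cr²⁺ is the anode.
E°cell = +1.81 − (−0.40) = +2.21 V; balancing electrons gives n = 1.
ΔG° = −nFE°cell = −(1)(96500)(+2.21) J/mol = −213 kJ/mol.

−213 kJ/mol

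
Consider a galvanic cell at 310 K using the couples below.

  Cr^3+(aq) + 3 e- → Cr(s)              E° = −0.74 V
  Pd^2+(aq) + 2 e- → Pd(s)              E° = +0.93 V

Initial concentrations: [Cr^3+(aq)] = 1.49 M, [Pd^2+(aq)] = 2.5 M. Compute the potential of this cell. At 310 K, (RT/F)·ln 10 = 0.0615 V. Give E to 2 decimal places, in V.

The Pd²⁺/Pd couple has the more positive E°, so it is the cathode; Cr³⁺/Cr is the anode.
E°cell = E°cat − E°an = +0.93 − (−0.74) = +1.67 V; n = 6.
The balanced reaction is 3 Pd^2+(aq) + 2 Cr(s) → 3 Pd(s) + 2 Cr^3+(aq), so Q = [Cr^3+(aq)]^2 / [Pd^2+(aq)]^3 = 0.142 and log Q = −0.847.
By the Nernst equation, E = +1.67 − (0.0615/6)·(−0.847) = +1.68 V.

+1.68 V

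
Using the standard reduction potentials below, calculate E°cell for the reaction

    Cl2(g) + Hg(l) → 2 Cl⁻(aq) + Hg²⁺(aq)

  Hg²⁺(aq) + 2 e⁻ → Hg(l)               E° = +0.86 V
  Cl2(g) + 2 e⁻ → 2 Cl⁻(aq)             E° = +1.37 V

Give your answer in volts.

+0.51 V

Cl2(g) gains electrons, so the Cl₂/Cl⁻ couple is the cathode; the Hg²⁺/Hg couple is the anode.
E°cell = E°(cathode) − E°(anode) = +1.37 − (+0.86) = +0.51 V.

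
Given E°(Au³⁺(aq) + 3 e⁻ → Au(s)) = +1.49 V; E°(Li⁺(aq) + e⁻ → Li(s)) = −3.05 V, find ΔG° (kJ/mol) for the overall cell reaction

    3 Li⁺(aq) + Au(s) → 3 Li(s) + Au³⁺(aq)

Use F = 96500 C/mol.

+1314 kJ/mol

In the reaction as written Li⁺(aq) is reduced, so the Li⁺/Li couple is the cathode and Au³⁺/Au is the anode.
E°cell = −3.05 − (+1.49) = −4.54 V; balancing electrons gives n = 3.
ΔG° = −nFE°cell = −(3)(96500)(−4.54) J/mol = +1314 kJ/mol.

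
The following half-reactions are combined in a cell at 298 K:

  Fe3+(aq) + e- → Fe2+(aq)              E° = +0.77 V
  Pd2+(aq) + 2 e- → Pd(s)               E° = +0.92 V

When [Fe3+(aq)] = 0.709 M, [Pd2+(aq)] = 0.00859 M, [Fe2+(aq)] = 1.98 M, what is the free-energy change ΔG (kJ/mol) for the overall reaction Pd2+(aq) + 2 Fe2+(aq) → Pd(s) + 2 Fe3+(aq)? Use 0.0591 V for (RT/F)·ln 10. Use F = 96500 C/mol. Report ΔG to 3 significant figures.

With Pd²⁺/Pd reduced at the cathode, E°cell = +0.92 − (+0.77) = +0.15 V and n = 2.
Here Q = [Fe3+(aq)]^2 / ([Pd2+(aq)]·[Fe2+(aq)]^2) = 14.9 (log Q = 1.174), giving E = +0.15 − (0.0591/2)·(1.174) = +0.1153 V.
Finally ΔG = −nFE = −(2)(96500 C/mol)(+0.1153 V) = −22.3 kJ/mol.

−22.3 kJ/mol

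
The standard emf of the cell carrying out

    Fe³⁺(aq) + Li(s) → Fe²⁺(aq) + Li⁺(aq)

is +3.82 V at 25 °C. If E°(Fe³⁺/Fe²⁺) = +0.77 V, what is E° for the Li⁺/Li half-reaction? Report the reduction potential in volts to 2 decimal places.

−3.05 V

In the reaction as written the Fe³⁺/Fe²⁺ couple is reduced (cathode) and Li⁺/Li is oxidized (anode), so E°cell = E°(Fe³⁺/Fe²⁺) − E°(Li⁺/Li).
E°(Li⁺/Li) = E°(cathode) − E°cell = +0.77 − (+3.82) = −3.05 V.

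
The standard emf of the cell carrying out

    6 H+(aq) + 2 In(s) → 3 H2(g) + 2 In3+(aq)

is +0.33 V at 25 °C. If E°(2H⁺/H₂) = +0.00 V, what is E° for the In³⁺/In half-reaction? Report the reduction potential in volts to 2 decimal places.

In the reaction as written the 2H⁺/H₂ couple is reduced (cathode) and In³⁺/In is oxidized (anode), so E°cell = E°(2H⁺/H₂) − E°(In³⁺/In).
E°(In³⁺/In) = E°(cathode) − E°cell = +0.00 − (+0.33) = −0.33 V.

−0.33 V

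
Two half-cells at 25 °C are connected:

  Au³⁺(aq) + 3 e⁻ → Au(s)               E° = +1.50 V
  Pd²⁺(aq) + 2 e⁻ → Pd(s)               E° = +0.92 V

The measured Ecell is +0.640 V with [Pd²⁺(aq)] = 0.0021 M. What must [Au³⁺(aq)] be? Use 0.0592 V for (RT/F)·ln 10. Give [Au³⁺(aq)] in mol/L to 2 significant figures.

With Au³⁺/Au at the cathode and Pd²⁺/Pd at the anode, E°cell = +1.50 − (+0.92) = +0.58 V (n = 6).
Since E = E° − (0.0592/n)·log Q, log Q = n(E° − E)/0.0592 = −6.081.
For 2 Au³⁺(aq) + 3 Pd(s) → 2 Au(s) + 3 Pd²⁺(aq), the reaction quotient is Q = [Pd²⁺(aq)]^3 / [Au³⁺(aq)]^2.
Isolating [Au³⁺(aq)] in Q = 10^{−6.081} yields log [Au³⁺(aq)] = −0.976, i.e. 0.11 M.

0.11 M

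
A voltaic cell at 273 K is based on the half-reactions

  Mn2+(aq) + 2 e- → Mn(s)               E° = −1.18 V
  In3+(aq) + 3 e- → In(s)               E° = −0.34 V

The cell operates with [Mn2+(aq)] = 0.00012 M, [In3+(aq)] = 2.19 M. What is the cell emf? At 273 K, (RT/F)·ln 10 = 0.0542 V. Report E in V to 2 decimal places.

+0.95 V

The In³⁺/In couple has the more positive E°, so it is the cathode; Mn²⁺/Mn is the anode.
E°cell = −0.34 − (−1.18) = +0.84 V, with n = 6 electrons transferred.
The balanced reaction is 2 In3+(aq) + 3 Mn(s) → 2 In(s) + 3 Mn2+(aq), so Q = [Mn2+(aq)]^3 / [In3+(aq)]^2 = 3.6×10^−13 and log Q = −12.443.
By the Nernst equation, E = +0.84 − (0.0542/6)·(−12.443) = +0.95 V.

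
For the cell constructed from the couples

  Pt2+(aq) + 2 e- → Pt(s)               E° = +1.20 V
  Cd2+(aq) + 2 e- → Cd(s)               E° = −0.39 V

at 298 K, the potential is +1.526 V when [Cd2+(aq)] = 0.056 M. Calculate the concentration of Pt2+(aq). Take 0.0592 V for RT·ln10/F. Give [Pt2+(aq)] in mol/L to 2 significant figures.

0.00039 M

With Pt²⁺/Pt at the cathode and Cd²⁺/Cd at the anode, E°cell = +1.20 − (−0.39) = +1.59 V (n = 2).
Since E = E° − (0.0592/n)·log Q, log Q = n(E° − E)/0.0592 = 2.162.
The balanced reaction is Pt2+(aq) + Cd(s) → Pt(s) + Cd2+(aq), so Q = [Cd2+(aq)] / [Pt2+(aq)].
Substituting the known concentrations and solving, log [Pt2+(aq)] = −3.414 and [Pt2+(aq)] = 0.00039 M.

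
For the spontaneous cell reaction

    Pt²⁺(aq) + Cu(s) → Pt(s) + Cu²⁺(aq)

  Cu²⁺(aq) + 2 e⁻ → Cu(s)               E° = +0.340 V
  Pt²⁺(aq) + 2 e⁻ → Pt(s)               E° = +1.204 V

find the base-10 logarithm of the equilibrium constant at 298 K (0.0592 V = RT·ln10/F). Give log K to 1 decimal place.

The Pt²⁺/Pt couple is reduced (cathode); E°cell = +1.204 − (+0.340) = +0.864 V with n = 2.
At equilibrium E = 0, so log K = nE°cell / 0.0592 = (2)(+0.864) / 0.0592 = 29.2.

log K = 29.2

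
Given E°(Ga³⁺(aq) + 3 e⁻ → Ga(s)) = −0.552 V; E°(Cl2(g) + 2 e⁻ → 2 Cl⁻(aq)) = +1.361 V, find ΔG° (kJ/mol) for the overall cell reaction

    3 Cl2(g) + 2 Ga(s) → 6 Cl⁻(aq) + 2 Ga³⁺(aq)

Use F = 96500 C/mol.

In the reaction as written Cl2(g) is reduced, so the Cl₂/Cl⁻ couple is the cathode and Ga³⁺/Ga is the anode.
E°cell = +1.361 − (−0.552) = +1.913 V; balancing electrons gives n = 6.
ΔG° = −nFE°cell = −(6)(96500)(+1.913) J/mol = −1108 kJ/mol.

−1108 kJ/mol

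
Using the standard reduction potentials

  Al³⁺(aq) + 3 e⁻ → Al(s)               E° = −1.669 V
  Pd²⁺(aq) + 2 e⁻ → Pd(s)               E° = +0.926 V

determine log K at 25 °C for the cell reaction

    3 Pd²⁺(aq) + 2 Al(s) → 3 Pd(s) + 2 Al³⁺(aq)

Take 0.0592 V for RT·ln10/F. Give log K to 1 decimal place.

log K = 263.0

The Pd²⁺/Pd couple is reduced (cathode); E°cell = +0.926 − (−1.669) = +2.595 V with n = 6.
At equilibrium E = 0, so log K = nE°cell / 0.0592 = (6)(+2.595) / 0.0592 = 263.0.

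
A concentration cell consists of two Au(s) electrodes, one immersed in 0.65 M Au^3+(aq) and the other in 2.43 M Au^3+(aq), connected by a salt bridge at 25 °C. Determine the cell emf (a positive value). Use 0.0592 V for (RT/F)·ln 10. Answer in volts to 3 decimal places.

0.011 V

For a concentration cell E°cell = 0, since both electrodes use the same couple.
The compartment with the higher Au^3+(aq) concentration (2.43 M) acts as the cathode; ions are reduced there and produced at the dilute (0.65 M) anode.
With n = 3, Ecell = −(0.0592/3)·log([dilute]/[conc]) = −(0.0592/3)·log(0.65/2.43) = +0.011 V.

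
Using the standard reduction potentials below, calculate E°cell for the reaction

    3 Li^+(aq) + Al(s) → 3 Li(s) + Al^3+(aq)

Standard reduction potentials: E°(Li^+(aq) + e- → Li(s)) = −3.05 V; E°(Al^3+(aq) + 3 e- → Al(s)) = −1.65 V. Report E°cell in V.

−1.40 V

Li^+(aq) gains electrons, so the Li⁺/Li couple is the cathode; the Al³⁺/Al couple is the anode.
E°cell = E°(cathode) − E°(anode) = −3.05 − (−1.65) = −1.40 V.
The negative E°cell means the reaction is non-spontaneous in the direction written.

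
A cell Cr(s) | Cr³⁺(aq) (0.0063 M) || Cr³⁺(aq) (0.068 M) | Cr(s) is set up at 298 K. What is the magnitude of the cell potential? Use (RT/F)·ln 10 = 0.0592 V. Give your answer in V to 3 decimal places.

0.020 V

For a concentration cell E°cell = 0, since both electrodes use the same couple.
The compartment with the higher Cr³⁺(aq) concentration (0.068 M) acts as the cathode; ions are reduced there and produced at the dilute (0.0063 M) anode.
With n = 3, Ecell = −(0.0592/3)·log([dilute]/[conc]) = −(0.0592/3)·log(0.0063/0.068) = +0.020 V.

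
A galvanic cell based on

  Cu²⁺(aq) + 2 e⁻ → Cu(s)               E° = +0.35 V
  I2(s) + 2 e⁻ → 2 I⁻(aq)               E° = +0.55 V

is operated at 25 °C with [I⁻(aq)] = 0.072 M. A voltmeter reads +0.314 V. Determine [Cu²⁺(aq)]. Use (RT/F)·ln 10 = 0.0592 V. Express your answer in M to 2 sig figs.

0.027 M

With I₂/I⁻ at the cathode and Cu²⁺/Cu at the anode, E°cell = +0.55 − (+0.35) = +0.20 V (n = 2).
From the Nernst equation, log Q = n(E° − E)/0.0592 = 2·(+0.20 − (+0.314))/0.0592 = −3.851.
Balancing electrons gives I2(s) + Cu(s) → 2 I⁻(aq) + Cu²⁺(aq); thus Q = [I⁻(aq)]^2·[Cu²⁺(aq)].
Isolating [Cu²⁺(aq)] in Q = 10^{−3.851} yields log [Cu²⁺(aq)] = −1.566, i.e. 0.027 M.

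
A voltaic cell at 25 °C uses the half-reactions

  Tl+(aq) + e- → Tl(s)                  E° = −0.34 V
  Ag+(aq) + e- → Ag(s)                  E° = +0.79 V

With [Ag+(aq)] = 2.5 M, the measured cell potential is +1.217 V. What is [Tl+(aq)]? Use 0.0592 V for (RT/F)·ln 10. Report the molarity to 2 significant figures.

0.085 M

With Ag⁺/Ag at the cathode and Tl⁺/Tl at the anode, E°cell = +0.79 − (−0.34) = +1.13 V (n = 1).
From the Nernst equation, log Q = n(E° − E)/0.0592 = 1·(+1.13 − (+1.217))/0.0592 = −1.470.
The balanced reaction is Ag+(aq) + Tl(s) → Ag(s) + Tl+(aq), so Q = [Tl+(aq)] / [Ag+(aq)].
Isolating [Tl+(aq)] in Q = 10^{−1.470} yields log [Tl+(aq)] = −1.072, i.e. 0.085 M.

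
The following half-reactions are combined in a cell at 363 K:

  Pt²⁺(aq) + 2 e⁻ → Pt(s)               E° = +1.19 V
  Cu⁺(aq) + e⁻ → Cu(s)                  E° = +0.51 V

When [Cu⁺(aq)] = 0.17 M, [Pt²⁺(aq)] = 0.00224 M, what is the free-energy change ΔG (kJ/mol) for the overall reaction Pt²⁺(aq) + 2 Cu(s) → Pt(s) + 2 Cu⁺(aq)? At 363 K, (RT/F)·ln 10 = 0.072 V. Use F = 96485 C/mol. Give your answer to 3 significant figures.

−124 kJ/mol

With Pt²⁺/Pt reduced at the cathode, E°cell = +1.19 − (+0.51) = +0.68 V and n = 2.
Q = [Cu⁺(aq)]^2 / [Pt²⁺(aq)] = 12.9, so log Q = 1.111 and E = +0.68 − (0.072/2)(1.111) = +0.6400 V.
Finally ΔG = −nFE = −(2)(96485 C/mol)(+0.6400 V) = −124 kJ/mol.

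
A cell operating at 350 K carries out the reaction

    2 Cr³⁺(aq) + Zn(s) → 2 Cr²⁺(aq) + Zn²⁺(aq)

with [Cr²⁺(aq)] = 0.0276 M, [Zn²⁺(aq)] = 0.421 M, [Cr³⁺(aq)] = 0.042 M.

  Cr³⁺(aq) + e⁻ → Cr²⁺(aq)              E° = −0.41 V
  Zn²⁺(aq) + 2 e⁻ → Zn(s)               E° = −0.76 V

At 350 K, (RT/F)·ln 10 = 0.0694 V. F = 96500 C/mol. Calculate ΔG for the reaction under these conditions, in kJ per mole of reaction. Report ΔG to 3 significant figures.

−72.5 kJ/mol

E°cell = −0.41 − (−0.76) = +0.35 V; the balanced reaction transfers n = 2 electrons.
The reaction quotient is ([Cr²⁺(aq)]^2·[Zn²⁺(aq)]) / [Cr³⁺(aq)]^2 = 0.182; by Nernst, E = +0.35 − (0.0694/2)(−0.740) = +0.3757 V.
Finally ΔG = −nFE = −(2)(96500 C/mol)(+0.3757 V) = −72.5 kJ/mol.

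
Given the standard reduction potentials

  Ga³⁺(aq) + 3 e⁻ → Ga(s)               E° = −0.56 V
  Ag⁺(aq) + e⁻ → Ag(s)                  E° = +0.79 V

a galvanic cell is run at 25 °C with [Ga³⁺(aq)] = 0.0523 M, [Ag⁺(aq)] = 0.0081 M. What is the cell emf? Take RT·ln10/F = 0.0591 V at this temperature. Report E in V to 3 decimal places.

Since E°(Ag⁺/Ag) > E°(Ga³⁺/Ga), Ag⁺/Ag serves as the cathode.
E°cell = +0.79 − (−0.56) = +1.35 V, with n = 3 electrons transferred.
The balanced reaction is 3 Ag⁺(aq) + Ga(s) → 3 Ag(s) + Ga³⁺(aq), so Q = [Ga³⁺(aq)] / [Ag⁺(aq)]^3 = 9.84×10^4 and log Q = 4.993.
By the Nernst equation, E = +1.35 − (0.0591/3)·(4.993) = +1.252 V.

+1.252 V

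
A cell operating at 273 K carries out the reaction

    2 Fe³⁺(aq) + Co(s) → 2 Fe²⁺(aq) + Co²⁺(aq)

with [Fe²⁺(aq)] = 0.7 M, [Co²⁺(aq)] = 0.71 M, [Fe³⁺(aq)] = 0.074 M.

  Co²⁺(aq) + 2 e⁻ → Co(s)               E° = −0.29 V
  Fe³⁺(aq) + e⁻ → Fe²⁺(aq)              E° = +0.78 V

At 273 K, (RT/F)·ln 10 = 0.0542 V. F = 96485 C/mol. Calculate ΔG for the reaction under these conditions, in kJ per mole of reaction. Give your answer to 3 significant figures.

−197 kJ/mol

With Fe³⁺/Fe²⁺ reduced at the cathode, E°cell = +0.78 − (−0.29) = +1.07 V and n = 2.
Here Q = ([Fe²⁺(aq)]^2·[Co²⁺(aq)]) / [Fe³⁺(aq)]^2 = 63.5 (log Q = 1.803), giving E = +1.07 − (0.0542/2)·(1.803) = +1.0211 V.
Finally ΔG = −nFE = −(2)(96485 C/mol)(+1.0211 V) = −197 kJ/mol.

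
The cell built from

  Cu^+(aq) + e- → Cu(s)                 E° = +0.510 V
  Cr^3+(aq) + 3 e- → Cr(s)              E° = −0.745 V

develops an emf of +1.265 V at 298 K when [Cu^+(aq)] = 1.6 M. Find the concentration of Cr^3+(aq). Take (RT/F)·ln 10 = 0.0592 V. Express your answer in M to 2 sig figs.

1.3 M

The Cu⁺/Cu couple has the larger reduction potential, so it is the cathode: E°cell = +0.510 − (−0.745) = +1.255 V and n = 3.
Since E = E° − (0.0592/n)·log Q, log Q = n(E° − E)/0.0592 = −0.507.
The balanced reaction is 3 Cu^+(aq) + Cr(s) → 3 Cu(s) + Cr^3+(aq), so Q = [Cr^3+(aq)] / [Cu^+(aq)]^3.
Solving for the unknown gives log [Cr^3+(aq)] = 0.105, so [Cr^3+(aq)] ≈ 1.3 M.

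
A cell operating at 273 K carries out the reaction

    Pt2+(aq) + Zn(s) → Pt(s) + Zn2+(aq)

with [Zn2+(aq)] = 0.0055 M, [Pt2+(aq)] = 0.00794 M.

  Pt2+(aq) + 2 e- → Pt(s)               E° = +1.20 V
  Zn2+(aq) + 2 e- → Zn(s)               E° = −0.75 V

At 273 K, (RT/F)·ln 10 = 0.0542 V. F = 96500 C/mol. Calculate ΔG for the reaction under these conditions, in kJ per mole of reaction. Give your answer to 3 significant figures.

−377 kJ/mol

The standard cell potential is +1.20 − (−0.75) = +1.95 V, with n = 2 electrons in the balanced equation.
The reaction quotient is [Zn2+(aq)] / [Pt2+(aq)] = 0.693; by Nernst, E = +1.95 − (0.0542/2)(−0.159) = +1.9543 V.
ΔG = −nFE = −(2)(96500)(+1.9543) J/mol = −377 kJ/mol.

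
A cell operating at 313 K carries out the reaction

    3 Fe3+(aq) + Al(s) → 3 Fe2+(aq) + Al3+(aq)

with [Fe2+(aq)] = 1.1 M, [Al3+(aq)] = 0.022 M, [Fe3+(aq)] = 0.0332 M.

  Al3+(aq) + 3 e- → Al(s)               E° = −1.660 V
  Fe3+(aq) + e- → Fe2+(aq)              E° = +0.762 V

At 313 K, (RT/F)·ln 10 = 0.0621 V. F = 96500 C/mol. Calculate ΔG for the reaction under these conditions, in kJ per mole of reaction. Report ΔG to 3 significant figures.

−684 kJ/mol

The standard cell potential is +0.762 − (−1.660) = +2.422 V, with n = 3 electrons in the balanced equation.
Q = ([Fe2+(aq)]^3·[Al3+(aq)]) / [Fe3+(aq)]^3 = 800, so log Q = 2.903 and E = +2.422 − (0.0621/3)(2.903) = +2.3619 V.
ΔG = −nFE = −(3)(96500)(+2.3619) J/mol = −684 kJ/mol.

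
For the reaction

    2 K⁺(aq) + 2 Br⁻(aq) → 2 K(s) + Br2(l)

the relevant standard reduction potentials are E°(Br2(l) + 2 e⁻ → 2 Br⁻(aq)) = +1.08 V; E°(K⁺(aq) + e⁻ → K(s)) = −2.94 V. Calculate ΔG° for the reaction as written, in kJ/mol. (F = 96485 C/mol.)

+776 kJ/mol

In the reaction as written K⁺(aq) is reduced, so the K⁺/K couple is the cathode and Br₂/Br⁻ is the anode.
E°cell = −2.94 − (+1.08) = −4.02 V; balancing electrons gives n = 2.
ΔG° = −nFE°cell = −(2)(96485)(−4.02) J/mol = +776 kJ/mol.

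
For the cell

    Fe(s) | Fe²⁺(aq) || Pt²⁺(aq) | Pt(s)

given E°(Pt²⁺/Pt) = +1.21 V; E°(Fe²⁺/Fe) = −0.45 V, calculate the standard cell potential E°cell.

+1.66 V

By convention the left-hand electrode in cell notation is the anode (oxidation) and the right-hand electrode is the cathode (reduction).
E°cell = E°(right) − E°(left) = +1.21 − (−0.45) = +1.66 V.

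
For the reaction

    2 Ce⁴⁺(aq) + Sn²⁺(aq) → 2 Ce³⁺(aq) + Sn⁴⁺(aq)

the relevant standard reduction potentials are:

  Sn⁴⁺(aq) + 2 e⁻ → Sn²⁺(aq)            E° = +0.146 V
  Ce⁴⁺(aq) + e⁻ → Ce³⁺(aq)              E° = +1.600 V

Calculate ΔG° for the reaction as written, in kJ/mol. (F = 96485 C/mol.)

−281 kJ/mol

In the reaction as written Ce⁴⁺(aq) is reduced, so the Ce⁴⁺/Ce³⁺ couple is the cathode and Sn⁴⁺/Sn²⁺ is the anode.
E°cell = +1.600 − (+0.146) = +1.454 V; balancing electrons gives n = 2.
ΔG° = −nFE°cell = −(2)(96485)(+1.454) J/mol = −281 kJ/mol.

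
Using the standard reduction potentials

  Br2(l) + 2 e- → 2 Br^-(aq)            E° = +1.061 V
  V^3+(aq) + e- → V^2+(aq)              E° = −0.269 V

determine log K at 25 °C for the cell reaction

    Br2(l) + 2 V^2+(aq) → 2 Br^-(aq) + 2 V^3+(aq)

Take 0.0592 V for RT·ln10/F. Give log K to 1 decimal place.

log K = 44.9

The Br₂/Br⁻ couple is reduced (cathode); E°cell = +1.061 − (−0.269) = +1.330 V with n = 2.
At equilibrium E = 0, so log K = nE°cell / 0.0592 = (2)(+1.330) / 0.0592 = 44.9.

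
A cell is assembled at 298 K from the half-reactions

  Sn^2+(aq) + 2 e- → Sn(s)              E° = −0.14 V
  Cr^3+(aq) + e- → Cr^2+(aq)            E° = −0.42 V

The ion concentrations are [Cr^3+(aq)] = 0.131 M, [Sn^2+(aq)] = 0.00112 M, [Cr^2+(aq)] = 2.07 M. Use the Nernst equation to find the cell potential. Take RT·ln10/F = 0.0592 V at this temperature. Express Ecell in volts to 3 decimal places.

+0.264 V

The Sn²⁺/Sn couple has the more positive E°, so it is the cathode; Cr³⁺/Cr²⁺ is the anode.
E°cell = E°cat − E°an = −0.14 − (−0.42) = +0.28 V; n = 2.
For the overall reaction Sn^2+(aq) + 2 Cr^2+(aq) → Sn(s) + 2 Cr^3+(aq), Q = [Cr^3+(aq)]^2 / ([Sn^2+(aq)]·[Cr^2+(aq)]^2) = 3.58, giving log Q = 0.553.
E = E° − (0.0592/n)·log Q = +0.28 − (0.0592/2)(0.553) = +0.264 V.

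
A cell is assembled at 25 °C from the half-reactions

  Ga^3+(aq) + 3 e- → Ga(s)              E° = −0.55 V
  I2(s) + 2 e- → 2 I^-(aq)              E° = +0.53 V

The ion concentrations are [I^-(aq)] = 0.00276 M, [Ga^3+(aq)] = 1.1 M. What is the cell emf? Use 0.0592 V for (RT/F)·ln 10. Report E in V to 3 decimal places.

+1.231 V

Since E°(I₂/I⁻) > E°(Ga³⁺/Ga), I₂/I⁻ serves as the cathode.
The standard potential is +0.53 − (−0.55) = +1.08 V and the balanced reaction transfers n = 6 electrons.
Balancing gives 3 I2(s) + 2 Ga(s) → 6 I^-(aq) + 2 Ga^3+(aq); hence Q = [I^-(aq)]^6·[Ga^3+(aq)]^2 = 5.35×10^−16 (log Q = −15.272).
E = E° − (0.0592/n)·log Q = +1.08 − (0.0592/6)(−15.272) = +1.231 V.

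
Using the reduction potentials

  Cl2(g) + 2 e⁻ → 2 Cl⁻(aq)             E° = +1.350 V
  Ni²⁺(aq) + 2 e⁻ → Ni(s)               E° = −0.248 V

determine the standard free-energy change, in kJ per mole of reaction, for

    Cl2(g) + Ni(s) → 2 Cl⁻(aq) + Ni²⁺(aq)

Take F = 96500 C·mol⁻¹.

−308 kJ/mol

In the reaction as written Cl2(g) is reduced, so the Cl₂/Cl⁻ couple is the cathode and Ni²⁺/Ni is the anode.
E°cell = +1.350 − (−0.248) = +1.598 V; balancing electrons gives n = 2.
ΔG° = −nFE°cell = −(2)(96500)(+1.598) J/mol = −308 kJ/mol.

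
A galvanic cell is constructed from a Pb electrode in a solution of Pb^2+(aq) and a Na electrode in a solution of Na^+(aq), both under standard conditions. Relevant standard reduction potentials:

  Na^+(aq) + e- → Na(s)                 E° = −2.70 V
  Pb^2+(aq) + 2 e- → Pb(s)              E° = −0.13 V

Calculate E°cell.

Of the two couples in this cell, the one with the more positive reduction potential is reduced at the cathode: here that is Pb²⁺/Pb (−0.13 V); Na⁺/Na (−2.70 V) is the anode.
E°cell = E°(cathode) − E°(anode) = −0.13 − (−2.70) = +2.57 V.

+2.57 V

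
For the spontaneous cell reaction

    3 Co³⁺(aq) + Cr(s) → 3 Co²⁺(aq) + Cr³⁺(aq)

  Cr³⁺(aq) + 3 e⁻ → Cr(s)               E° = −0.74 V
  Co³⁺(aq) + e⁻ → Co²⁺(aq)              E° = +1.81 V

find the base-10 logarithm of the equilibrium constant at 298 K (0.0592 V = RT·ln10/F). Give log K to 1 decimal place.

The Co³⁺/Co²⁺ couple is reduced (cathode); E°cell = +1.81 − (−0.74) = +2.55 V with n = 3.
At equilibrium E = 0, so log K = nE°cell / 0.0592 = (3)(+2.55) / 0.0592 = 129.2.

log K = 129.2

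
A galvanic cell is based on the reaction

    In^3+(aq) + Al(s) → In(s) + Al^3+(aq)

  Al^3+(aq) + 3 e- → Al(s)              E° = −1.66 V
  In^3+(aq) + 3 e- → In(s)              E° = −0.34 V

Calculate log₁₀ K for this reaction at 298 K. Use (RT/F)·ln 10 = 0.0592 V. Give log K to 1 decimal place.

log K = 66.9

The In³⁺/In couple is reduced (cathode); E°cell = −0.34 − (−1.66) = +1.32 V with n = 3.
At equilibrium E = 0, so log K = nE°cell / 0.0592 = (3)(+1.32) / 0.0592 = 66.9.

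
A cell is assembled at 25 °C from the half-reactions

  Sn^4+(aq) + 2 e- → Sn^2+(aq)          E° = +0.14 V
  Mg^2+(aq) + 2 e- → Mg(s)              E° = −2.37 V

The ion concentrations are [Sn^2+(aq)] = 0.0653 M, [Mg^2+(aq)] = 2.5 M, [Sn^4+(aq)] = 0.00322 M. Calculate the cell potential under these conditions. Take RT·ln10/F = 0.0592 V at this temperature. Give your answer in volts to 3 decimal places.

+2.460 V

The Sn⁴⁺/Sn²⁺ couple has the more positive E°, so it is the cathode; Mg²⁺/Mg is the anode.
E°cell = E°cat − E°an = +0.14 − (−2.37) = +2.51 V; n = 2.
Balancing gives Sn^4+(aq) + Mg(s) → Sn^2+(aq) + Mg^2+(aq); hence Q = ([Sn^2+(aq)]·[Mg^2+(aq)]) / [Sn^4+(aq)] = 50.7 (log Q = 1.705).
Applying E = E° − (RT ln10/nF)·log Q gives +2.51 − (0.0592/2)(1.705) = +2.460 V.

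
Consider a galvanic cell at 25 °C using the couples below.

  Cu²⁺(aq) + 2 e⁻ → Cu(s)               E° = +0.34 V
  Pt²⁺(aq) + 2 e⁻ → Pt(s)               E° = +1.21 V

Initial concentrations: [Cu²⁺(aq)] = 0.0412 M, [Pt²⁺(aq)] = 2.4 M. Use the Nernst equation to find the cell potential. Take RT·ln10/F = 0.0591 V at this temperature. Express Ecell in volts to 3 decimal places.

+0.922 V

The Pt²⁺/Pt couple has the more positive E°, so it is the cathode; Cu²⁺/Cu is the anode.
E°cell = +1.21 − (+0.34) = +0.87 V, with n = 2 electrons transferred.
Balancing gives Pt²⁺(aq) + Cu(s) → Pt(s) + Cu²⁺(aq); hence Q = [Cu²⁺(aq)] / [Pt²⁺(aq)] = 0.0172 (log Q = −1.765).
E = E° − (0.0591/n)·log Q = +0.87 − (0.0591/2)(−1.765) = +0.922 V.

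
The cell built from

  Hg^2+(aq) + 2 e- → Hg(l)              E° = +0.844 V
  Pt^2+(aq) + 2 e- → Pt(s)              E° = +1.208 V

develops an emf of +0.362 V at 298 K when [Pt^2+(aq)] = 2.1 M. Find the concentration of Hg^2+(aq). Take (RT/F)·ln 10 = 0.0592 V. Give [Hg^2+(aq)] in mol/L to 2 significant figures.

2.5 M

Pt²⁺/Pt is the cathode (higher E°); E°cell = +1.208 − (+0.844) = +0.364 V with n = 2.
Rearranging E = E° − (0.0592/n)·log Q gives log Q = 2(+0.364 − (+0.362))/0.0592 = 0.068.
For Pt^2+(aq) + Hg(l) → Pt(s) + Hg^2+(aq), the reaction quotient is Q = [Hg^2+(aq)] / [Pt^2+(aq)].
Solving for the unknown gives log [Hg^2+(aq)] = 0.390, so [Hg^2+(aq)] ≈ 2.5 M.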